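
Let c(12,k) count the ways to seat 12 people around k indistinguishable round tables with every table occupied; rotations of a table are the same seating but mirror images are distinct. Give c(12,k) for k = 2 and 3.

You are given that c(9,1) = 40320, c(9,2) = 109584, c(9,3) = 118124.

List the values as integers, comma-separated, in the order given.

r10: T_10,1=9×40320+0=362880; T_10,2=9×109584+40320=1026576; T_10,3=9×118124+109584=1172700
r11: T_11,1=10×362880+0=3628800; T_11,2=10×1026576+362880=10628640; T_11,3=10×1172700+1026576=12753576
r12: T_12,2=11×10628640+3628800=120543840; T_12,3=11×12753576+10628640=150917976
Read c(12,2) = 120543840, c(12,3) = 150917976.

120543840, 150917976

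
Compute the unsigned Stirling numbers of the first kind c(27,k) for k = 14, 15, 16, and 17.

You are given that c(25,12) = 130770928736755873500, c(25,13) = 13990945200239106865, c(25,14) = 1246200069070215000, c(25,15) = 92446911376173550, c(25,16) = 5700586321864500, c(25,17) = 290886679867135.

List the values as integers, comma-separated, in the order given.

1654339178844590073615, 137637641117332879365, 9666373658466991050, 572253155704900800

i=26: T(26,13)=130770928736755873500+25·13990945200239106865=480544558742733545125 | T(26,14)=13990945200239106865+25·1246200069070215000=45145946926994481865 | T(26,15)=1246200069070215000+25·92446911376173550=3557372853474553750 | T(26,16)=92446911376173550+25·5700586321864500=234961569422786050 | T(26,17)=5700586321864500+25·290886679867135=12972753318542875
i=27: T(27,14)=480544558742733545125+26·45145946926994481865=1654339178844590073615 | T(27,15)=45145946926994481865+26·3557372853474553750=137637641117332879365 | T(27,16)=3557372853474553750+26·234961569422786050=9666373658466991050 | T(27,17)=234961569422786050+26·12972753318542875=572253155704900800
Read c(27,14) = 1654339178844590073615, c(27,15) = 137637641117332879365, c(27,16) = 9666373658466991050, c(27,17) = 572253155704900800.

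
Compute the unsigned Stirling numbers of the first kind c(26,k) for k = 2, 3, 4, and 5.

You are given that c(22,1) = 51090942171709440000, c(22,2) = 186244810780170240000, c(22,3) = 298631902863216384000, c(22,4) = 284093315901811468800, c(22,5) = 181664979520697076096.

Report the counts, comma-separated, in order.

59190128811701203599360000, 100480171548351161548800000, 102339530601744675672576000, 70874145319837672677196800

i=23: T(23,1)=0+22·51090942171709440000=1124000727777607680000 | T(23,2)=51090942171709440000+22·186244810780170240000=4148476779335454720000 | T(23,3)=186244810780170240000+22·298631902863216384000=6756146673770930688000 | T(23,4)=298631902863216384000+22·284093315901811468800=6548684852703068697600 | T(23,5)=284093315901811468800+22·181664979520697076096=4280722865357147142912
i=24: T(24,1)=0+23·1124000727777607680000=25852016738884976640000 | T(24,2)=1124000727777607680000+23·4148476779335454720000=96538966652493066240000 | T(24,3)=4148476779335454720000+23·6756146673770930688000=159539850276066860544000 | T(24,4)=6756146673770930688000+23·6548684852703068697600=157375898285941510732800 | T(24,5)=6548684852703068697600+23·4280722865357147142912=105005310755917452984576
i=25: T(25,1)=0+24·25852016738884976640000=620448401733239439360000 | T(25,2)=25852016738884976640000+24·96538966652493066240000=2342787216398718566400000 | T(25,3)=96538966652493066240000+24·159539850276066860544000=3925495373278097719296000 | T(25,4)=159539850276066860544000+24·157375898285941510732800=3936561409138663118131200 | T(25,5)=157375898285941510732800+24·105005310755917452984576=2677503356427960382362624
i=26: T(26,2)=620448401733239439360000+25·2342787216398718566400000=59190128811701203599360000 | T(26,3)=2342787216398718566400000+25·3925495373278097719296000=100480171548351161548800000 | T(26,4)=3925495373278097719296000+25·3936561409138663118131200=102339530601744675672576000 | T(26,5)=3936561409138663118131200+25·2677503356427960382362624=70874145319837672677196800
Read c(26,2) = 59190128811701203599360000, c(26,3) = 100480171548351161548800000, c(26,4) = 102339530601744675672576000, c(26,5) = 70874145319837672677196800.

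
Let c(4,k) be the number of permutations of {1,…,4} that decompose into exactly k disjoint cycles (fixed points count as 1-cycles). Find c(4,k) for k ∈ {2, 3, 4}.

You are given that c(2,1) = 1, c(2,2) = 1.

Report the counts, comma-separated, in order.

11, 6, 1

r3: T_3,1=2×1+0=2; T_3,2=2×1+1=3; T_3,3=2×0+1=1
r4: T_4,2=3×3+2=11; T_4,3=3×1+3=6; T_4,4=3×0+1=1
Read c(4,2) = 11, c(4,3) = 6, c(4,4) = 1.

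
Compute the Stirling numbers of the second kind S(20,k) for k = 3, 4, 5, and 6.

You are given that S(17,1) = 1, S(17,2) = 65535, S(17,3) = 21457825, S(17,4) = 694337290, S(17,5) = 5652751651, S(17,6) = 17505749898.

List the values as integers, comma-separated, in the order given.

580606446, 45232115901, 749206090500, 4306078895384

row 18: T[18][1]=1·1+0=1  T[18][2]=2·65535+1=131071  T[18][3]=3·21457825+65535=64439010  T[18][4]=4·694337290+21457825=2798806985  T[18][5]=5·5652751651+694337290=28958095545  T[18][6]=6·17505749898+5652751651=110687251039
row 19: T[19][2]=2·131071+1=262143  T[19][3]=3·64439010+131071=193448101  T[19][4]=4·2798806985+64439010=11259666950  T[19][5]=5·28958095545+2798806985=147589284710  T[19][6]=6·110687251039+28958095545=693081601779
row 20: T[20][3]=3·193448101+262143=580606446  T[20][4]=4·11259666950+193448101=45232115901  T[20][5]=5·147589284710+11259666950=749206090500  T[20][6]=6·693081601779+147589284710=4306078895384
Read S(20,3) = 580606446, S(20,4) = 45232115901, S(20,5) = 749206090500, S(20,6) = 4306078895384.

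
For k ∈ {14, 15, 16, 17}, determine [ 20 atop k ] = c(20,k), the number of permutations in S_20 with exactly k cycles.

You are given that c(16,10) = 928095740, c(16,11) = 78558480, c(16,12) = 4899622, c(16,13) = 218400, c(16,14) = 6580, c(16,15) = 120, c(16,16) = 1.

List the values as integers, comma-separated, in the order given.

20692933630, 973941900, 34916946, 920550

@17  (17,11):78558480·16+928095740→2185031420, (17,12):4899622·16+78558480→156952432, (17,13):218400·16+4899622→8394022, (17,14):6580·16+218400→323680, (17,15):120·16+6580→8500, (17,16):1·16+120→136, (17,17):0·16+1→1
@18  (18,12):156952432·17+2185031420→4853222764, (18,13):8394022·17+156952432→299650806, (18,14):323680·17+8394022→13896582, (18,15):8500·17+323680→468180, (18,16):136·17+8500→10812, (18,17):1·17+136→153
@19  (19,13):299650806·18+4853222764→10246937272, (19,14):13896582·18+299650806→549789282, (19,15):468180·18+13896582→22323822, (19,16):10812·18+468180→662796, (19,17):153·18+10812→13566
@20  (20,14):549789282·19+10246937272→20692933630, (20,15):22323822·19+549789282→973941900, (20,16):662796·19+22323822→34916946, (20,17):13566·19+662796→920550
Read c(20,14) = 20692933630, c(20,15) = 973941900, c(20,16) = 34916946, c(20,17) = 920550.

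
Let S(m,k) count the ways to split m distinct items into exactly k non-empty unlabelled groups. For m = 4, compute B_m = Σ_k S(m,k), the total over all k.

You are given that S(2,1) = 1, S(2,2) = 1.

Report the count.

[3] T[3,1]:1*1+0=1 · T[3,2]:2*1+1=3 · T[3,3]:3*0+1=1
[4] T[4,1]:1*1+0=1 · T[4,2]:2*3+1=7 · T[4,3]:3*1+3=6 · T[4,4]:4*0+1=1
B_4 = ΣS(4,k) = 1+7+6+1 = 15

15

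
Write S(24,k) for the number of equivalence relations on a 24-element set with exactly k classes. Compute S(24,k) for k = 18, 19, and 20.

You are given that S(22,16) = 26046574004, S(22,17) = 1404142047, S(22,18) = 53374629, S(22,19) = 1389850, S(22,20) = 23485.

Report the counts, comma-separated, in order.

92484925445, 3880739170, 116972779

[23] T[23,17]:17*1404142047+26046574004=49916988803 · T[23,18]:18*53374629+1404142047=2364885369 · T[23,19]:19*1389850+53374629=79781779 · T[23,20]:20*23485+1389850=1859550
[24] T[24,18]:18*2364885369+49916988803=92484925445 · T[24,19]:19*79781779+2364885369=3880739170 · T[24,20]:20*1859550+79781779=116972779
Read S(24,18) = 92484925445, S(24,19) = 3880739170, S(24,20) = 116972779.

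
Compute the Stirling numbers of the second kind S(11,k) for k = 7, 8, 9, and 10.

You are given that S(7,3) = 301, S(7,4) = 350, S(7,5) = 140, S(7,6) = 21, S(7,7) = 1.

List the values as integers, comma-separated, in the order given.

@8  (8,4):350·4+301→1701, (8,5):140·5+350→1050, (8,6):21·6+140→266, (8,7):1·7+21→28, (8,8):0·8+1→1
@9  (9,5):1050·5+1701→6951, (9,6):266·6+1050→2646, (9,7):28·7+266→462, (9,8):1·8+28→36, (9,9):0·9+1→1
@10  (10,6):2646·6+6951→22827, (10,7):462·7+2646→5880, (10,8):36·8+462→750, (10,9):1·9+36→45, (10,10):0·10+1→1
@11  (11,7):5880·7+22827→63987, (11,8):750·8+5880→11880, (11,9):45·9+750→1155, (11,10):1·10+45→55
Read S(11,7) = 63987, S(11,8) = 11880, S(11,9) = 1155, S(11,10) = 55.

63987, 11880, 1155, 55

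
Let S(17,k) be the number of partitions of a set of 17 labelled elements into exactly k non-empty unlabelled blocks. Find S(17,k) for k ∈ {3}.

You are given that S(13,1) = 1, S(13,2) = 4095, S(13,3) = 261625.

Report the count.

21457825

@14  (14,1):1·1+0→1, (14,2):4095·2+1→8191, (14,3):261625·3+4095→788970
@15  (15,1):1·1+0→1, (15,2):8191·2+1→16383, (15,3):788970·3+8191→2375101
@16  (16,2):16383·2+1→32767, (16,3):2375101·3+16383→7141686
@17  (17,3):7141686·3+32767→21457825
Read S(17,3) = 21457825.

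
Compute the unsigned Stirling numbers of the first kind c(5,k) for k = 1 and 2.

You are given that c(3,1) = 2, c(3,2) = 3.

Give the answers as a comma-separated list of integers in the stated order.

24, 50

@4  (4,1):2·3+0→6, (4,2):3·3+2→11
@5  (5,1):6·4+0→24, (5,2):11·4+6→50
Read c(5,1) = 24, c(5,2) = 50.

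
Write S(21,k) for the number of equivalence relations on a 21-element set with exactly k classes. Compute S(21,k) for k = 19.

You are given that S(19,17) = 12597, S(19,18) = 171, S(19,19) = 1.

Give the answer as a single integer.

row 20: T[20][18]=18·171+12597=15675  T[20][19]=19·1+171=190
row 21: T[21][19]=19·190+15675=19285
Read S(21,19) = 19285.

19285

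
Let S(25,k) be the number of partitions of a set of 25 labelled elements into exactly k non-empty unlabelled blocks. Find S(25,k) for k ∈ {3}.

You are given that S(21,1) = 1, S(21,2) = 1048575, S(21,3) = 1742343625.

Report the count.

row 22: T[22][1]=1·1+0=1  T[22][2]=2·1048575+1=2097151  T[22][3]=3·1742343625+1048575=5228079450
row 23: T[23][1]=1·1+0=1  T[23][2]=2·2097151+1=4194303  T[23][3]=3·5228079450+2097151=15686335501
row 24: T[24][2]=2·4194303+1=8388607  T[24][3]=3·15686335501+4194303=47063200806
row 25: T[25][3]=3·47063200806+8388607=141197991025
Read S(25,3) = 141197991025.

141197991025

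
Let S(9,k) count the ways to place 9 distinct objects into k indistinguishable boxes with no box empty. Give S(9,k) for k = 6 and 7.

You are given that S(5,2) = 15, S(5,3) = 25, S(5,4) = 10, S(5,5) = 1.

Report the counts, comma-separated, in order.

2646, 462

[6] T[6,3]:3*25+15=90 · T[6,4]:4*10+25=65 · T[6,5]:5*1+10=15 · T[6,6]:6*0+1=1
[7] T[7,4]:4*65+90=350 · T[7,5]:5*15+65=140 · T[7,6]:6*1+15=21 · T[7,7]:7*0+1=1
[8] T[8,5]:5*140+350=1050 · T[8,6]:6*21+140=266 · T[8,7]:7*1+21=28
[9] T[9,6]:6*266+1050=2646 · T[9,7]:7*28+266=462
Read S(9,6) = 2646, S(9,7) = 462.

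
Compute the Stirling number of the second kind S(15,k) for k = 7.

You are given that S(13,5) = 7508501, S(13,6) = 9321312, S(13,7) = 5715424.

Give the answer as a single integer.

i=14: T(14,6)=7508501+6·9321312=63436373 | T(14,7)=9321312+7·5715424=49329280
i=15: T(15,7)=63436373+7·49329280=408741333
Read S(15,7) = 408741333.

408741333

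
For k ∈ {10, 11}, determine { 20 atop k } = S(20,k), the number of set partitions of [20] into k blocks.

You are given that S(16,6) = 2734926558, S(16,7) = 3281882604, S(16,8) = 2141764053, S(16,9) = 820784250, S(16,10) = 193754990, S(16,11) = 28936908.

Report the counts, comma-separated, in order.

[17] T[17,7]:7*3281882604+2734926558=25708104786 · T[17,8]:8*2141764053+3281882604=20415995028 · T[17,9]:9*820784250+2141764053=9528822303 · T[17,10]:10*193754990+820784250=2758334150 · T[17,11]:11*28936908+193754990=512060978
[18] T[18,8]:8*20415995028+25708104786=189036065010 · T[18,9]:9*9528822303+20415995028=106175395755 · T[18,10]:10*2758334150+9528822303=37112163803 · T[18,11]:11*512060978+2758334150=8391004908
[19] T[19,9]:9*106175395755+189036065010=1144614626805 · T[19,10]:10*37112163803+106175395755=477297033785 · T[19,11]:11*8391004908+37112163803=129413217791
[20] T[20,10]:10*477297033785+1144614626805=5917584964655 · T[20,11]:11*129413217791+477297033785=1900842429486
Read S(20,10) = 5917584964655, S(20,11) = 1900842429486.

5917584964655, 1900842429486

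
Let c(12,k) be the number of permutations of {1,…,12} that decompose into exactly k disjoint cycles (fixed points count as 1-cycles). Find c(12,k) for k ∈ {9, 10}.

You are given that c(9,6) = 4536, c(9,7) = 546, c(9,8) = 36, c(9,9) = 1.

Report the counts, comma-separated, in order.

[10] T[10,7]:9*546+4536=9450 · T[10,8]:9*36+546=870 · T[10,9]:9*1+36=45 · T[10,10]:9*0+1=1
[11] T[11,8]:10*870+9450=18150 · T[11,9]:10*45+870=1320 · T[11,10]:10*1+45=55
[12] T[12,9]:11*1320+18150=32670 · T[12,10]:11*55+1320=1925
Read c(12,9) = 32670, c(12,10) = 1925.

32670, 1925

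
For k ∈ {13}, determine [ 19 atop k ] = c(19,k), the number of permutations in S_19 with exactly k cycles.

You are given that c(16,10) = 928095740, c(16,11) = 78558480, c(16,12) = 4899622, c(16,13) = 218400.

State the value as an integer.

10246937272

row 17: T[17][11]=16·78558480+928095740=2185031420  T[17][12]=16·4899622+78558480=156952432  T[17][13]=16·218400+4899622=8394022
row 18: T[18][12]=17·156952432+2185031420=4853222764  T[18][13]=17·8394022+156952432=299650806
row 19: T[19][13]=18·299650806+4853222764=10246937272
Read c(19,13) = 10246937272.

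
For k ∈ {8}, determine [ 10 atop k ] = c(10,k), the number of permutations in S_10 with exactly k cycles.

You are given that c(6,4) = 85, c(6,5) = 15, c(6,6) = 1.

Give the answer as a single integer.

870

@7  (7,5):15·6+85→175, (7,6):1·6+15→21, (7,7):0·6+1→1
@8  (8,6):21·7+175→322, (8,7):1·7+21→28, (8,8):0·7+1→1
@9  (9,7):28·8+322→546, (9,8):1·8+28→36
@10  (10,8):36·9+546→870
Read c(10,8) = 870.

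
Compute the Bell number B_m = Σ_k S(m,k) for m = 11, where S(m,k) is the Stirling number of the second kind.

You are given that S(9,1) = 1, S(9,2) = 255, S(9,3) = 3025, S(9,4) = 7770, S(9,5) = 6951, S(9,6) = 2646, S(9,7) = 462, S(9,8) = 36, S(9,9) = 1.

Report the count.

i=10: T(10,1)=0+1·1=1 | T(10,2)=1+2·255=511 | T(10,3)=255+3·3025=9330 | T(10,4)=3025+4·7770=34105 | T(10,5)=7770+5·6951=42525 | T(10,6)=6951+6·2646=22827 | T(10,7)=2646+7·462=5880 | T(10,8)=462+8·36=750 | T(10,9)=36+9·1=45 | T(10,10)=1+10·0=1
i=11: T(11,1)=0+1·1=1 | T(11,2)=1+2·511=1023 | T(11,3)=511+3·9330=28501 | T(11,4)=9330+4·34105=145750 | T(11,5)=34105+5·42525=246730 | T(11,6)=42525+6·22827=179487 | T(11,7)=22827+7·5880=63987 | T(11,8)=5880+8·750=11880 | T(11,9)=750+9·45=1155 | T(11,10)=45+10·1=55 | T(11,11)=1+11·0=1
B_11 = ΣS(11,k) = 1+1023+28501+145750+246730+179487+63987+11880+1155+55+1 = 678570

678570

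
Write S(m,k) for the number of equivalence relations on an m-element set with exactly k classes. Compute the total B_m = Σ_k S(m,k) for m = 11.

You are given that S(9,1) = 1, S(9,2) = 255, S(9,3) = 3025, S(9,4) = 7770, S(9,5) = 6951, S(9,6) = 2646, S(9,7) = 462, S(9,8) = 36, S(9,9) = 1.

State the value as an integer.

row 10: T[10][1]=1·1+0=1  T[10][2]=2·255+1=511  T[10][3]=3·3025+255=9330  T[10][4]=4·7770+3025=34105  T[10][5]=5·6951+7770=42525  T[10][6]=6·2646+6951=22827  T[10][7]=7·462+2646=5880  T[10][8]=8·36+462=750  T[10][9]=9·1+36=45  T[10][10]=10·0+1=1
row 11: T[11][1]=1·1+0=1  T[11][2]=2·511+1=1023  T[11][3]=3·9330+511=28501  T[11][4]=4·34105+9330=145750  T[11][5]=5·42525+34105=246730  T[11][6]=6·22827+42525=179487  T[11][7]=7·5880+22827=63987  T[11][8]=8·750+5880=11880  T[11][9]=9·45+750=1155  T[11][10]=10·1+45=55  T[11][11]=11·0+1=1
B_11 = ΣS(11,k) = 1+1023+28501+145750+246730+179487+63987+11880+1155+55+1 = 678570

678570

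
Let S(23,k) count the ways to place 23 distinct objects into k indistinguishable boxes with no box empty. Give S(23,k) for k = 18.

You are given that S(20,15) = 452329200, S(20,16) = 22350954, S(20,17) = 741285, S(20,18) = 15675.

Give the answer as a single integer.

r21: T_21,16=16×22350954+452329200=809944464; T_21,17=17×741285+22350954=34952799; T_21,18=18×15675+741285=1023435
r22: T_22,17=17×34952799+809944464=1404142047; T_22,18=18×1023435+34952799=53374629
r23: T_23,18=18×53374629+1404142047=2364885369
Read S(23,18) = 2364885369.

2364885369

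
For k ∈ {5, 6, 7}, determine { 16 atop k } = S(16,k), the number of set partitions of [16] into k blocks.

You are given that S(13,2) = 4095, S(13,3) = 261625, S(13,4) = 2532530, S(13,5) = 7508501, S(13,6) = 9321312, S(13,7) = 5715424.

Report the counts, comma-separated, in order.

1096190550, 2734926558, 3281882604

r14: T_14,3=3×261625+4095=788970; T_14,4=4×2532530+261625=10391745; T_14,5=5×7508501+2532530=40075035; T_14,6=6×9321312+7508501=63436373; T_14,7=7×5715424+9321312=49329280
r15: T_15,4=4×10391745+788970=42355950; T_15,5=5×40075035+10391745=210766920; T_15,6=6×63436373+40075035=420693273; T_15,7=7×49329280+63436373=408741333
r16: T_16,5=5×210766920+42355950=1096190550; T_16,6=6×420693273+210766920=2734926558; T_16,7=7×408741333+420693273=3281882604
Read S(16,5) = 1096190550, S(16,6) = 2734926558, S(16,7) = 3281882604.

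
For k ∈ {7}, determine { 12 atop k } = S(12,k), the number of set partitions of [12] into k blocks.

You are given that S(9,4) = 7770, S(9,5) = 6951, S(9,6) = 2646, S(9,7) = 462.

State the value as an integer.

627396

i=10: T(10,5)=7770+5·6951=42525 | T(10,6)=6951+6·2646=22827 | T(10,7)=2646+7·462=5880
i=11: T(11,6)=42525+6·22827=179487 | T(11,7)=22827+7·5880=63987
i=12: T(12,7)=179487+7·63987=627396
Read S(12,7) = 627396.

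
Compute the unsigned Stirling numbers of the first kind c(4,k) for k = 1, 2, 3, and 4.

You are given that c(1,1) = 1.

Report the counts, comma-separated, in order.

row 2: T[2][1]=1·1+0=1  T[2][2]=1·0+1=1
row 3: T[3][1]=2·1+0=2  T[3][2]=2·1+1=3  T[3][3]=2·0+1=1
row 4: T[4][1]=3·2+0=6  T[4][2]=3·3+2=11  T[4][3]=3·1+3=6  T[4][4]=3·0+1=1
Read c(4,1) = 6, c(4,2) = 11, c(4,3) = 6, c(4,4) = 1.

6, 11, 6, 1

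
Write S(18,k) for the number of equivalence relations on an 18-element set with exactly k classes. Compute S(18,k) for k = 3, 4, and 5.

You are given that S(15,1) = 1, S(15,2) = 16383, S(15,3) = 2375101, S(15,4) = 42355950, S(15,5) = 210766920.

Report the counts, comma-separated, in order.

64439010, 2798806985, 28958095545

[16] T[16,1]:1*1+0=1 · T[16,2]:2*16383+1=32767 · T[16,3]:3*2375101+16383=7141686 · T[16,4]:4*42355950+2375101=171798901 · T[16,5]:5*210766920+42355950=1096190550
[17] T[17,2]:2*32767+1=65535 · T[17,3]:3*7141686+32767=21457825 · T[17,4]:4*171798901+7141686=694337290 · T[17,5]:5*1096190550+171798901=5652751651
[18] T[18,3]:3*21457825+65535=64439010 · T[18,4]:4*694337290+21457825=2798806985 · T[18,5]:5*5652751651+694337290=28958095545
Read S(18,3) = 64439010, S(18,4) = 2798806985, S(18,5) = 28958095545.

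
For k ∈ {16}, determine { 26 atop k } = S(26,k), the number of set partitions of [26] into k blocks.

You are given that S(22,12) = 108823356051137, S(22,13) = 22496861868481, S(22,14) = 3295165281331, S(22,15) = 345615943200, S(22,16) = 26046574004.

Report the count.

12725877242482560

row 23: T[23][13]=13·22496861868481+108823356051137=401282560341390  T[23][14]=14·3295165281331+22496861868481=68629175807115  T[23][15]=15·345615943200+3295165281331=8479404429331  T[23][16]=16·26046574004+345615943200=762361127264
row 24: T[24][14]=14·68629175807115+401282560341390=1362091021641000  T[24][15]=15·8479404429331+68629175807115=195820242247080  T[24][16]=16·762361127264+8479404429331=20677182465555
row 25: T[25][15]=15·195820242247080+1362091021641000=4299394655347200  T[25][16]=16·20677182465555+195820242247080=526655161695960
row 26: T[26][16]=16·526655161695960+4299394655347200=12725877242482560
Read S(26,16) = 12725877242482560.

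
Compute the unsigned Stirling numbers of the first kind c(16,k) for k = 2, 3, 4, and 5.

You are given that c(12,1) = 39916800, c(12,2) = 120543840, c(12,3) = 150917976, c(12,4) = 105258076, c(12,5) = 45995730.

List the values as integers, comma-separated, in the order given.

4339163001600, 6165817614720, 5056995703824, 2706813345600

@13  (13,1):39916800·12+0→479001600, (13,2):120543840·12+39916800→1486442880, (13,3):150917976·12+120543840→1931559552, (13,4):105258076·12+150917976→1414014888, (13,5):45995730·12+105258076→657206836
@14  (14,1):479001600·13+0→6227020800, (14,2):1486442880·13+479001600→19802759040, (14,3):1931559552·13+1486442880→26596717056, (14,4):1414014888·13+1931559552→20313753096, (14,5):657206836·13+1414014888→9957703756
@15  (15,1):6227020800·14+0→87178291200, (15,2):19802759040·14+6227020800→283465647360, (15,3):26596717056·14+19802759040→392156797824, (15,4):20313753096·14+26596717056→310989260400, (15,5):9957703756·14+20313753096→159721605680
@16  (16,2):283465647360·15+87178291200→4339163001600, (16,3):392156797824·15+283465647360→6165817614720, (16,4):310989260400·15+392156797824→5056995703824, (16,5):159721605680·15+310989260400→2706813345600
Read c(16,2) = 4339163001600, c(16,3) = 6165817614720, c(16,4) = 5056995703824, c(16,5) = 2706813345600.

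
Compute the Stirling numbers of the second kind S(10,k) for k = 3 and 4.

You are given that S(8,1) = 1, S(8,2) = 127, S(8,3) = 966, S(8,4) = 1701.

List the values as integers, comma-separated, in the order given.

9330, 34105

r9: T_9,2=2×127+1=255; T_9,3=3×966+127=3025; T_9,4=4×1701+966=7770
r10: T_10,3=3×3025+255=9330; T_10,4=4×7770+3025=34105
Read S(10,3) = 9330, S(10,4) = 34105.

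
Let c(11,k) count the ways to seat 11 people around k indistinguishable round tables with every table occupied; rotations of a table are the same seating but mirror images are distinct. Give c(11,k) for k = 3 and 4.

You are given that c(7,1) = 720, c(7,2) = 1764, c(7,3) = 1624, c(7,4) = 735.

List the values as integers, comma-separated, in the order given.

@8  (8,1):720·7+0→5040, (8,2):1764·7+720→13068, (8,3):1624·7+1764→13132, (8,4):735·7+1624→6769
@9  (9,1):5040·8+0→40320, (9,2):13068·8+5040→109584, (9,3):13132·8+13068→118124, (9,4):6769·8+13132→67284
@10  (10,2):109584·9+40320→1026576, (10,3):118124·9+109584→1172700, (10,4):67284·9+118124→723680
@11  (11,3):1172700·10+1026576→12753576, (11,4):723680·10+1172700→8409500
Read c(11,3) = 12753576, c(11,4) = 8409500.

12753576, 8409500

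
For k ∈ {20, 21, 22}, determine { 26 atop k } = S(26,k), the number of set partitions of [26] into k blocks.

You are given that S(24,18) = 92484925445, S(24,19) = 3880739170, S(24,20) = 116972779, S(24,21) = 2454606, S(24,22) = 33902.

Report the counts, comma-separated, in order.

290622864675, 9759104355, 238929405

r25: T_25,19=19×3880739170+92484925445=166218969675; T_25,20=20×116972779+3880739170=6220194750; T_25,21=21×2454606+116972779=168519505; T_25,22=22×33902+2454606=3200450
r26: T_26,20=20×6220194750+166218969675=290622864675; T_26,21=21×168519505+6220194750=9759104355; T_26,22=22×3200450+168519505=238929405
Read S(26,20) = 290622864675, S(26,21) = 9759104355, S(26,22) = 238929405.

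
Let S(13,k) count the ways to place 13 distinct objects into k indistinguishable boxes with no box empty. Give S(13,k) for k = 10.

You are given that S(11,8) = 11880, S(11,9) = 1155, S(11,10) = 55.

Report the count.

@12  (12,9):1155·9+11880→22275, (12,10):55·10+1155→1705
@13  (13,10):1705·10+22275→39325
Read S(13,10) = 39325.

39325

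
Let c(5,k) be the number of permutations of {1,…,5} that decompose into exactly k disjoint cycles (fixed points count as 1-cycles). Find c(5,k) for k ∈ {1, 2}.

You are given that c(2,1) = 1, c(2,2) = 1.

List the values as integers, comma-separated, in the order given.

r3: T_3,1=2×1+0=2; T_3,2=2×1+1=3
r4: T_4,1=3×2+0=6; T_4,2=3×3+2=11
r5: T_5,1=4×6+0=24; T_5,2=4×11+6=50
Read c(5,1) = 24, c(5,2) = 50.

24, 50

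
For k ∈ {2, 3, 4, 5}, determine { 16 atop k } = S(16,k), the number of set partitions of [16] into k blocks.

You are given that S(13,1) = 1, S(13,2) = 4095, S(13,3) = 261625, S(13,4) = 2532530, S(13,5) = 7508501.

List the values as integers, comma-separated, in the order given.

r14: T_14,1=1×1+0=1; T_14,2=2×4095+1=8191; T_14,3=3×261625+4095=788970; T_14,4=4×2532530+261625=10391745; T_14,5=5×7508501+2532530=40075035
r15: T_15,1=1×1+0=1; T_15,2=2×8191+1=16383; T_15,3=3×788970+8191=2375101; T_15,4=4×10391745+788970=42355950; T_15,5=5×40075035+10391745=210766920
r16: T_16,2=2×16383+1=32767; T_16,3=3×2375101+16383=7141686; T_16,4=4×42355950+2375101=171798901; T_16,5=5×210766920+42355950=1096190550
Read S(16,2) = 32767, S(16,3) = 7141686, S(16,4) = 171798901, S(16,5) = 1096190550.

32767, 7141686, 171798901, 1096190550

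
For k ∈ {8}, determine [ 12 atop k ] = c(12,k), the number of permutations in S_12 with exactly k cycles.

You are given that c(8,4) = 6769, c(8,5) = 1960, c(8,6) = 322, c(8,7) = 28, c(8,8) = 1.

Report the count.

357423

row 9: T[9][5]=8·1960+6769=22449  T[9][6]=8·322+1960=4536  T[9][7]=8·28+322=546  T[9][8]=8·1+28=36
row 10: T[10][6]=9·4536+22449=63273  T[10][7]=9·546+4536=9450  T[10][8]=9·36+546=870
row 11: T[11][7]=10·9450+63273=157773  T[11][8]=10·870+9450=18150
row 12: T[12][8]=11·18150+157773=357423
Read c(12,8) = 357423.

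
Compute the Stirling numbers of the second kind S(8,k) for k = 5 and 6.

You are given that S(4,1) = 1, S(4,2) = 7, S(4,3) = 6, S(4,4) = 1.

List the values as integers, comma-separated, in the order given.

[5] T[5,2]:2*7+1=15 · T[5,3]:3*6+7=25 · T[5,4]:4*1+6=10 · T[5,5]:5*0+1=1
[6] T[6,3]:3*25+15=90 · T[6,4]:4*10+25=65 · T[6,5]:5*1+10=15 · T[6,6]:6*0+1=1
[7] T[7,4]:4*65+90=350 · T[7,5]:5*15+65=140 · T[7,6]:6*1+15=21
[8] T[8,5]:5*140+350=1050 · T[8,6]:6*21+140=266
Read S(8,5) = 1050, S(8,6) = 266.

1050, 266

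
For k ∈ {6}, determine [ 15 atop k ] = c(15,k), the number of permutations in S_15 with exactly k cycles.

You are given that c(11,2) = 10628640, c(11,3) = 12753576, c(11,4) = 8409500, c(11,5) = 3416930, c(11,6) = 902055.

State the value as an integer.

56663366760

row 12: T[12][3]=11·12753576+10628640=150917976  T[12][4]=11·8409500+12753576=105258076  T[12][5]=11·3416930+8409500=45995730  T[12][6]=11·902055+3416930=13339535
row 13: T[13][4]=12·105258076+150917976=1414014888  T[13][5]=12·45995730+105258076=657206836  T[13][6]=12·13339535+45995730=206070150
row 14: T[14][5]=13·657206836+1414014888=9957703756  T[14][6]=13·206070150+657206836=3336118786
row 15: T[15][6]=14·3336118786+9957703756=56663366760
Read c(15,6) = 56663366760.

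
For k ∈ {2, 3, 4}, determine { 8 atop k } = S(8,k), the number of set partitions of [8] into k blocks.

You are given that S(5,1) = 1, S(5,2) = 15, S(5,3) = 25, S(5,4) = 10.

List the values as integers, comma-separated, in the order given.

127, 966, 1701

i=6: T(6,1)=0+1·1=1 | T(6,2)=1+2·15=31 | T(6,3)=15+3·25=90 | T(6,4)=25+4·10=65
i=7: T(7,1)=0+1·1=1 | T(7,2)=1+2·31=63 | T(7,3)=31+3·90=301 | T(7,4)=90+4·65=350
i=8: T(8,2)=1+2·63=127 | T(8,3)=63+3·301=966 | T(8,4)=301+4·350=1701
Read S(8,2) = 127, S(8,3) = 966, S(8,4) = 1701.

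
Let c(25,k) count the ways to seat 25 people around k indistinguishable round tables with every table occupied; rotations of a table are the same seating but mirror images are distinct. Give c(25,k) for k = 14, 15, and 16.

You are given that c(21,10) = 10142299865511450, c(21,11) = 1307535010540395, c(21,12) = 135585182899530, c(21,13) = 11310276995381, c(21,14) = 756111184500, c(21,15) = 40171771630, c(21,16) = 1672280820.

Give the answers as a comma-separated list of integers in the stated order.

1246200069070215000, 92446911376173550, 5700586321864500

r22: T_22,11=21×1307535010540395+10142299865511450=37600535086859745; T_22,12=21×135585182899530+1307535010540395=4154823851430525; T_22,13=21×11310276995381+135585182899530=373100999802531; T_22,14=21×756111184500+11310276995381=27188611869881; T_22,15=21×40171771630+756111184500=1599718388730; T_22,16=21×1672280820+40171771630=75289668850
r23: T_23,12=22×4154823851430525+37600535086859745=129006659818331295; T_23,13=22×373100999802531+4154823851430525=12363045847086207; T_23,14=22×27188611869881+373100999802531=971250460939913; T_23,15=22×1599718388730+27188611869881=62382416421941; T_23,16=22×75289668850+1599718388730=3256091103430
r24: T_24,13=23×12363045847086207+129006659818331295=413356714301314056; T_24,14=23×971250460939913+12363045847086207=34701806448704206; T_24,15=23×62382416421941+971250460939913=2406046038644556; T_24,16=23×3256091103430+62382416421941=137272511800831
r25: T_25,14=24×34701806448704206+413356714301314056=1246200069070215000; T_25,15=24×2406046038644556+34701806448704206=92446911376173550; T_25,16=24×137272511800831+2406046038644556=5700586321864500
Read c(25,14) = 1246200069070215000, c(25,15) = 92446911376173550, c(25,16) = 5700586321864500.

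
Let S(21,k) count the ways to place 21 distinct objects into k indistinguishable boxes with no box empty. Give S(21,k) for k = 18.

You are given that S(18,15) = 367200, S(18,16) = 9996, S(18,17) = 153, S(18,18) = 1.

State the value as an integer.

i=19: T(19,16)=367200+16·9996=527136 | T(19,17)=9996+17·153=12597 | T(19,18)=153+18·1=171
i=20: T(20,17)=527136+17·12597=741285 | T(20,18)=12597+18·171=15675
i=21: T(21,18)=741285+18·15675=1023435
Read S(21,18) = 1023435.

1023435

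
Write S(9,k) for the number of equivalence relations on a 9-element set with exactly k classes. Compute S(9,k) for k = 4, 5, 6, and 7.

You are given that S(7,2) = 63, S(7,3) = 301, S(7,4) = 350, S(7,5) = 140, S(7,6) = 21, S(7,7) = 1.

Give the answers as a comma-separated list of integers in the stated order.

[8] T[8,3]:3*301+63=966 · T[8,4]:4*350+301=1701 · T[8,5]:5*140+350=1050 · T[8,6]:6*21+140=266 · T[8,7]:7*1+21=28
[9] T[9,4]:4*1701+966=7770 · T[9,5]:5*1050+1701=6951 · T[9,6]:6*266+1050=2646 · T[9,7]:7*28+266=462
Read S(9,4) = 7770, S(9,5) = 6951, S(9,6) = 2646, S(9,7) = 462.

7770, 6951, 2646, 462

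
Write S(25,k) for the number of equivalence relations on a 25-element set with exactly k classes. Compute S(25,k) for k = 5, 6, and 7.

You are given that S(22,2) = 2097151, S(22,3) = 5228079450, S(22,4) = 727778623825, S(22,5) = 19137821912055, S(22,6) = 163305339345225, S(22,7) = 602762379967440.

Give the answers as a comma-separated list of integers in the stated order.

r23: T_23,3=3×5228079450+2097151=15686335501; T_23,4=4×727778623825+5228079450=2916342574750; T_23,5=5×19137821912055+727778623825=96416888184100; T_23,6=6×163305339345225+19137821912055=998969857983405; T_23,7=7×602762379967440+163305339345225=4382641999117305
r24: T_24,4=4×2916342574750+15686335501=11681056634501; T_24,5=5×96416888184100+2916342574750=485000783495250; T_24,6=6×998969857983405+96416888184100=6090236036084530; T_24,7=7×4382641999117305+998969857983405=31677463851804540
r25: T_25,5=5×485000783495250+11681056634501=2436684974110751; T_25,6=6×6090236036084530+485000783495250=37026417000002430; T_25,7=7×31677463851804540+6090236036084530=227832482998716310
Read S(25,5) = 2436684974110751, S(25,6) = 37026417000002430, S(25,7) = 227832482998716310.

2436684974110751, 37026417000002430, 227832482998716310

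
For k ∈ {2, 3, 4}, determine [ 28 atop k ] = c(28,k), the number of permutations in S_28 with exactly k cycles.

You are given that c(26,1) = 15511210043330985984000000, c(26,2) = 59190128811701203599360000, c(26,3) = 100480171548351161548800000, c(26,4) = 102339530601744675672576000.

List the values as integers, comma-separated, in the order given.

@27  (27,1):15511210043330985984000000·26+0→403291461126605635584000000, (27,2):59190128811701203599360000·26+15511210043330985984000000→1554454559147562279567360000, (27,3):100480171548351161548800000·26+59190128811701203599360000→2671674589068831403868160000, (27,4):102339530601744675672576000·26+100480171548351161548800000→2761307967193712729035776000
@28  (28,2):1554454559147562279567360000·27+403291461126605635584000000→42373564558110787183902720000, (28,3):2671674589068831403868160000·27+1554454559147562279567360000→73689668464006010184007680000, (28,4):2761307967193712729035776000·27+2671674589068831403868160000→77226989703299075087834112000
Read c(28,2) = 42373564558110787183902720000, c(28,3) = 73689668464006010184007680000, c(28,4) = 77226989703299075087834112000.

42373564558110787183902720000, 73689668464006010184007680000, 77226989703299075087834112000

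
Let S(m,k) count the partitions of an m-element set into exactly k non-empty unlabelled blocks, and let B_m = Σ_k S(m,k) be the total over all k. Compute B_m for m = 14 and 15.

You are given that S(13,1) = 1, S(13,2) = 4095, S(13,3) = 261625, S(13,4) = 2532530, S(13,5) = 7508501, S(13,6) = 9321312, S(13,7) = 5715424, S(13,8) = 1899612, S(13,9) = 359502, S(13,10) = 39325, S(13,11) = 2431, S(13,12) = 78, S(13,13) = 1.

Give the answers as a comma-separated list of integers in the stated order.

190899322, 1382958545

[14] T[14,1]:1*1+0=1 · T[14,2]:2*4095+1=8191 · T[14,3]:3*261625+4095=788970 · T[14,4]:4*2532530+261625=10391745 · T[14,5]:5*7508501+2532530=40075035 · T[14,6]:6*9321312+7508501=63436373 · T[14,7]:7*5715424+9321312=49329280 · T[14,8]:8*1899612+5715424=20912320 · T[14,9]:9*359502+1899612=5135130 · T[14,10]:10*39325+359502=752752 · T[14,11]:11*2431+39325=66066 · T[14,12]:12*78+2431=3367 · T[14,13]:13*1+78=91 · T[14,14]:14*0+1=1
[15] T[15,1]:1*1+0=1 · T[15,2]:2*8191+1=16383 · T[15,3]:3*788970+8191=2375101 · T[15,4]:4*10391745+788970=42355950 · T[15,5]:5*40075035+10391745=210766920 · T[15,6]:6*63436373+40075035=420693273 · T[15,7]:7*49329280+63436373=408741333 · T[15,8]:8*20912320+49329280=216627840 · T[15,9]:9*5135130+20912320=67128490 · T[15,10]:10*752752+5135130=12662650 · T[15,11]:11*66066+752752=1479478 · T[15,12]:12*3367+66066=106470 · T[15,13]:13*91+3367=4550 · T[15,14]:14*1+91=105 · T[15,15]:15*0+1=1
B_14 = ΣS(14,k) = 1+8191+788970+10391745+40075035+63436373+49329280+20912320+5135130+752752+66066+3367+91+1 = 190899322
B_15 = ΣS(15,k) = 1+16383+2375101+42355950+210766920+420693273+408741333+216627840+67128490+12662650+1479478+106470+4550+105+1 = 1382958545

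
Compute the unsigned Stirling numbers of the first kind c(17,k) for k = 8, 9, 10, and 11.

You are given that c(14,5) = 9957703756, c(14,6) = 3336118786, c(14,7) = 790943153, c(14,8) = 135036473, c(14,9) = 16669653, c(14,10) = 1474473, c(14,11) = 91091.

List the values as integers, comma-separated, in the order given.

1146901283528, 185953177553, 23057159840, 2185031420

row 15: T[15][6]=14·3336118786+9957703756=56663366760  T[15][7]=14·790943153+3336118786=14409322928  T[15][8]=14·135036473+790943153=2681453775  T[15][9]=14·16669653+135036473=368411615  T[15][10]=14·1474473+16669653=37312275  T[15][11]=14·91091+1474473=2749747
row 16: T[16][7]=15·14409322928+56663366760=272803210680  T[16][8]=15·2681453775+14409322928=54631129553  T[16][9]=15·368411615+2681453775=8207628000  T[16][10]=15·37312275+368411615=928095740  T[16][11]=15·2749747+37312275=78558480
row 17: T[17][8]=16·54631129553+272803210680=1146901283528  T[17][9]=16·8207628000+54631129553=185953177553  T[17][10]=16·928095740+8207628000=23057159840  T[17][11]=16·78558480+928095740=2185031420
Read c(17,8) = 1146901283528, c(17,9) = 185953177553, c(17,10) = 23057159840, c(17,11) = 2185031420.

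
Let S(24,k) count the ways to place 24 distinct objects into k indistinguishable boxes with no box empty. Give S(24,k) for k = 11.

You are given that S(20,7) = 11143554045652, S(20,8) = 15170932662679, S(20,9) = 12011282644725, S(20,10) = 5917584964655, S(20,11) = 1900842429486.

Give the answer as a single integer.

63100165695775560

row 21: T[21][8]=8·15170932662679+11143554045652=132511015347084  T[21][9]=9·12011282644725+15170932662679=123272476465204  T[21][10]=10·5917584964655+12011282644725=71187132291275  T[21][11]=11·1900842429486+5917584964655=26826851689001
row 22: T[22][9]=9·123272476465204+132511015347084=1241963303533920  T[22][10]=10·71187132291275+123272476465204=835143799377954  T[22][11]=11·26826851689001+71187132291275=366282500870286
row 23: T[23][10]=10·835143799377954+1241963303533920=9593401297313460  T[23][11]=11·366282500870286+835143799377954=4864251308951100
row 24: T[24][11]=11·4864251308951100+9593401297313460=63100165695775560
Read S(24,11) = 63100165695775560.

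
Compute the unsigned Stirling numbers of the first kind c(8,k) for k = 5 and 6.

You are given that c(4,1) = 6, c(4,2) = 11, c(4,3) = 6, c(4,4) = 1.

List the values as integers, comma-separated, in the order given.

1960, 322

@5  (5,2):11·4+6→50, (5,3):6·4+11→35, (5,4):1·4+6→10, (5,5):0·4+1→1
@6  (6,3):35·5+50→225, (6,4):10·5+35→85, (6,5):1·5+10→15, (6,6):0·5+1→1
@7  (7,4):85·6+225→735, (7,5):15·6+85→175, (7,6):1·6+15→21
@8  (8,5):175·7+735→1960, (8,6):21·7+175→322
Read c(8,5) = 1960, c(8,6) = 322.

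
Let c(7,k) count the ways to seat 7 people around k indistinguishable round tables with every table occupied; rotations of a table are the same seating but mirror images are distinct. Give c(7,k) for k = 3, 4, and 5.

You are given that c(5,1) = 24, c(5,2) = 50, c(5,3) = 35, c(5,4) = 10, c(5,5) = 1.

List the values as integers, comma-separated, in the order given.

i=6: T(6,2)=24+5·50=274 | T(6,3)=50+5·35=225 | T(6,4)=35+5·10=85 | T(6,5)=10+5·1=15
i=7: T(7,3)=274+6·225=1624 | T(7,4)=225+6·85=735 | T(7,5)=85+6·15=175
Read c(7,3) = 1624, c(7,4) = 735, c(7,5) = 175.

1624, 735, 175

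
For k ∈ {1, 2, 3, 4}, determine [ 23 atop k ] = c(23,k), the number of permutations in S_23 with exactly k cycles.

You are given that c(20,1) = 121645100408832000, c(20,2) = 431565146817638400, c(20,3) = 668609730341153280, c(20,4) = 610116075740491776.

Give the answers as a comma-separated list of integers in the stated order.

[21] T[21,1]:20*121645100408832000+0=2432902008176640000 · T[21,2]:20*431565146817638400+121645100408832000=8752948036761600000 · T[21,3]:20*668609730341153280+431565146817638400=13803759753640704000 · T[21,4]:20*610116075740491776+668609730341153280=12870931245150988800
[22] T[22,1]:21*2432902008176640000+0=51090942171709440000 · T[22,2]:21*8752948036761600000+2432902008176640000=186244810780170240000 · T[22,3]:21*13803759753640704000+8752948036761600000=298631902863216384000 · T[22,4]:21*12870931245150988800+13803759753640704000=284093315901811468800
[23] T[23,1]:22*51090942171709440000+0=1124000727777607680000 · T[23,2]:22*186244810780170240000+51090942171709440000=4148476779335454720000 · T[23,3]:22*298631902863216384000+186244810780170240000=6756146673770930688000 · T[23,4]:22*284093315901811468800+298631902863216384000=6548684852703068697600
Read c(23,1) = 1124000727777607680000, c(23,2) = 4148476779335454720000, c(23,3) = 6756146673770930688000, c(23,4) = 6548684852703068697600.

1124000727777607680000, 4148476779335454720000, 6756146673770930688000, 6548684852703068697600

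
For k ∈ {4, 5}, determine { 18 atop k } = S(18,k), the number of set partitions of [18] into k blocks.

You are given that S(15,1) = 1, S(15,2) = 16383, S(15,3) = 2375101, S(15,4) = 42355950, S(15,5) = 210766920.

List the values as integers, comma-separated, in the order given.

@16  (16,2):16383·2+1→32767, (16,3):2375101·3+16383→7141686, (16,4):42355950·4+2375101→171798901, (16,5):210766920·5+42355950→1096190550
@17  (17,3):7141686·3+32767→21457825, (17,4):171798901·4+7141686→694337290, (17,5):1096190550·5+171798901→5652751651
@18  (18,4):694337290·4+21457825→2798806985, (18,5):5652751651·5+694337290→28958095545
Read S(18,4) = 2798806985, S(18,5) = 28958095545.

2798806985, 28958095545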